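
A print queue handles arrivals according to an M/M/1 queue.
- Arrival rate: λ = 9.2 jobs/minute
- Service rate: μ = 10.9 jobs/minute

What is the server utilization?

Server utilization: ρ = λ/μ
ρ = 9.2/10.9 = 0.8440
The server is busy 84.40% of the time.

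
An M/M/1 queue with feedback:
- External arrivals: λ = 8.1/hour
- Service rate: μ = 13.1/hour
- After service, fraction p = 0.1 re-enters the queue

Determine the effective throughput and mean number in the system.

Effective arrival rate: λ_eff = λ/(1-p) = 8.1/(1-0.1) = 8.1/0.90 = 9.0000
ρ = λ_eff/μ = 9.0000/13.1 = 0.68702
L = ρ/(1-ρ) = 0.68702/(1-0.68702) = 2.1951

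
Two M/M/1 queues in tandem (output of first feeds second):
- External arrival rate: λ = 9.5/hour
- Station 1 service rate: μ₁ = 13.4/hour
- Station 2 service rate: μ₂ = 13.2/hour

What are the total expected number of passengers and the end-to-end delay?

By Jackson's theorem, each station behaves as independent M/M/1.
Station 1: ρ₁ = 9.5/13.4 = 0.7090, L₁ = ρ₁/(1-ρ₁) = λ/(μ₁-λ) = 9.5/3.90 = 2.4359
Station 2: ρ₂ = 9.5/13.2 = 0.7197, L₂ = ρ₂/(1-ρ₂) = λ/(μ₂-λ) = 9.5/3.70 = 2.5676
Total: L = L₁ + L₂ = 2.4359 + 2.5676 = 5.0035
W = L/λ = 5.0035/9.5 = 0.5267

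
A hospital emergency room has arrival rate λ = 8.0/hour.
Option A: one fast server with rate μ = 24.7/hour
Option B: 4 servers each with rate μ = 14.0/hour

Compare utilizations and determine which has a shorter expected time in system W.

Option A: single server μ = 24.7 (M/M/1)
  ρ_A = 8.0/24.7 = 0.3239
  W_A = 1/(μ-λ) = 1/(24.7-8.0) = 1/16.70 = 0.05988

Option B: 4 servers μ = 14.0 (M/M/4)
  ρ_B = λ/(cμ) = 8.0/(4×14.0) = 0.1429
  Offered load a = λ/μ = cρ = 8.0/14.0 = 0.5714
  P₀ = [ Σₙ₌₀^3 aⁿ/n! + a^4/(4!(1-ρ)) ]⁻¹
  Σ = a^0/0! + a^1/1! + a^2/2! + a^3/3! = 1.0000 + 0.5714 + 0.1633 + 0.03110 = 1.7658
  a^4/(4!(1-ρ)) = 0.10662/(24 × 0.85714) = 0.005183
  P₀ = 1/(1.7658 + 0.005183) = 0.5647
  Lq = P₀·a^4·ρ / (4!(1-ρ)²) = 0.5647 × 0.1066 × 0.1429 / (24 × 0.7347) = 0.0004878
  Wq_B = Lq/λ = 0.0004878/8.0 = 0.00006097
  W_B = Wq_B + 1/μ = 0.00006097 + 0.07143 = 0.07149

Since W_A = 0.05988 < W_B = 0.07149, Option A (single fast server) has the shorter time in system.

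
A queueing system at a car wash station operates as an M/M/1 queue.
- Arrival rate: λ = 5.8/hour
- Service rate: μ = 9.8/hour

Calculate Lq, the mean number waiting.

ρ = λ/μ = 5.8/9.8 = 0.5918
For M/M/1: Lq = λ²/(μ(μ-λ))
Lq = 33.64/(9.8 × 4.00)
Lq = 0.8582 cars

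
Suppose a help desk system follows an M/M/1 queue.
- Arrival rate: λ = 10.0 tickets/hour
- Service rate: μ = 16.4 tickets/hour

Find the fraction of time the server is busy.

Server utilization: ρ = λ/μ
ρ = 10.0/16.4 = 0.6098
The server is busy 60.98% of the time.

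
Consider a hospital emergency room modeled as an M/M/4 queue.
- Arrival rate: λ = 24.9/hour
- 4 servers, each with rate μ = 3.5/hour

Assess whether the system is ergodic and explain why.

Stability requires ρ = λ/(cμ) < 1
ρ = 24.9/(4 × 3.5) = 24.9/14.00 = 1.7786
Since 1.7786 ≥ 1, the system is UNSTABLE.
Need c > λ/μ = 24.9/3.5 = 7.11.
Minimum servers needed: c = 8.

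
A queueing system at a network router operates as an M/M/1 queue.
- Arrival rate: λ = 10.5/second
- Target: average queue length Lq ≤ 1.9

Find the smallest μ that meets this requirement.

For M/M/1: Lq = λ²/(μ(μ-λ))
Need Lq ≤ 1.9, i.e. μ(μ-λ) ≥ λ²/1.9
μ² - 10.5μ - 110.25/1.9 ≥ 0  →  μ² - 10.5μ - 58.02632 ≥ 0
Quadratic formula (positive root): μ = [λ + √(λ² + 4×58.02632)]/2
Discriminant: 110.25 + 4×58.02632 = 342.3553, √342.3553 = 18.5028
μ ≥ (10.5 + 18.5028)/2 = 14.5014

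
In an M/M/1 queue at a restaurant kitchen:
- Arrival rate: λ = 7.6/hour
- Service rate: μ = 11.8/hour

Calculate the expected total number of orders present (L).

ρ = λ/μ = 7.6/11.8 = 0.6441
For M/M/1: L = λ/(μ-λ)
L = 7.6/(11.8-7.6) = 7.6/4.20
L = 1.8095 orders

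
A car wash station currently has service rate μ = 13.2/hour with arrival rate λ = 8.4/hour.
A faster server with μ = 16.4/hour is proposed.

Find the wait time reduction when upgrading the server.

System 1: ρ₁ = 8.4/13.2 = 0.6364, W₁ = 1/(13.2-8.4) = 0.20833
System 2: ρ₂ = 8.4/16.4 = 0.5122, W₂ = 1/(16.4-8.4) = 0.12500
Improvement: (W₁-W₂)/W₁ = (0.20833-0.12500)/0.20833 = 40.00%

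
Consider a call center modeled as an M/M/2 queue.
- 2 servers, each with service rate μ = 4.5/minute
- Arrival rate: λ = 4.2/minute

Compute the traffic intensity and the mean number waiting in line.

Traffic intensity: ρ = λ/(cμ) = 4.2/(2×4.5) = 0.4667
Since ρ = 0.4667 < 1, system is stable.
Offered load a = λ/μ = cρ = 4.2/4.5 = 0.9333
P₀ = [ Σₙ₌₀^1 aⁿ/n! + a^2/(2!(1-ρ)) ]⁻¹
Σ = a^0/0! + a^1/1! = 1.0000 + 0.9333 = 1.9333
a^2/(2!(1-ρ)) = 0.8711/(2 × 0.5333) = 0.8167
P₀ = 1/(1.9333 + 0.8167) = 0.3636
Lq = P₀·a^2·ρ / (2!(1-ρ)²) = 0.363636 × 0.871111 × 0.466667 / (2 × 0.284444) = 0.2598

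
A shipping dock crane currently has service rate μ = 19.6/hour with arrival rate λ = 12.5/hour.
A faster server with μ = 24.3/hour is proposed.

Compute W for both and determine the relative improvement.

System 1: ρ₁ = 12.5/19.6 = 0.6378, W₁ = 1/(19.6-12.5) = 0.14085
System 2: ρ₂ = 12.5/24.3 = 0.5144, W₂ = 1/(24.3-12.5) = 0.084746
Improvement: (W₁-W₂)/W₁ = (0.14085-0.084746)/0.14085 = 39.83%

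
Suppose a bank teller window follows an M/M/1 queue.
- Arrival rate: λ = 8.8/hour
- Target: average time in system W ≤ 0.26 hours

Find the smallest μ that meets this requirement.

For M/M/1: W = 1/(μ-λ)
Need W ≤ 0.26, so 1/(μ-λ) ≤ 0.26
μ - λ ≥ 1/0.26 = 3.8462
μ ≥ 8.8 + 3.8462 = 12.6462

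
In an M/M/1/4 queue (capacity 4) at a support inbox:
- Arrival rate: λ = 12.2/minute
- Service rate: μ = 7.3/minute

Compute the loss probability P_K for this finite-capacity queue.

ρ = λ/μ = 12.2/7.3 = 1.67123
P₀ = (1-ρ)/(1-ρ^(K+1)) = (1-1.67123)/(1-1.67123^5) = -0.6712/-12.0371 = 0.05576
P_K = P₀×ρ^K = 0.05576 × 1.67123^4 = 0.05576 × 7.8009 = 0.4350
Blocking probability = 43.50%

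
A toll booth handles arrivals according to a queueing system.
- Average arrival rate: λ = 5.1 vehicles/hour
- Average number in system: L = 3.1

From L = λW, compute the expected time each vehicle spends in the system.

Little's Law: L = λW, so W = L/λ
W = 3.1/5.1 = 0.6078 hours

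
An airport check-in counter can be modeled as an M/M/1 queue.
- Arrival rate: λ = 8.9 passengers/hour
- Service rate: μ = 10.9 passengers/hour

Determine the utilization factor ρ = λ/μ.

Server utilization: ρ = λ/μ
ρ = 8.9/10.9 = 0.8165
The server is busy 81.65% of the time.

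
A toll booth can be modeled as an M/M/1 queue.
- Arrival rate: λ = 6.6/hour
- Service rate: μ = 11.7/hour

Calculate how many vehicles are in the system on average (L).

ρ = λ/μ = 6.6/11.7 = 0.5641
For M/M/1: L = λ/(μ-λ)
L = 6.6/(11.7-6.6) = 6.6/5.10
L = 1.2941 vehicles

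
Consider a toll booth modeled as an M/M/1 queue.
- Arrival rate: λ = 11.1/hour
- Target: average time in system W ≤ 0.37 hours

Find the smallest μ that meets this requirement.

For M/M/1: W = 1/(μ-λ)
Need W ≤ 0.37, so 1/(μ-λ) ≤ 0.37
μ - λ ≥ 1/0.37 = 2.7027
μ ≥ 11.1 + 2.7027 = 13.8027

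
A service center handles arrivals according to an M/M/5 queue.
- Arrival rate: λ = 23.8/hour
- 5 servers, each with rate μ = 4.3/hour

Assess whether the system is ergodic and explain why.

Stability requires ρ = λ/(cμ) < 1
ρ = 23.8/(5 × 4.3) = 23.8/21.50 = 1.1070
Since 1.1070 ≥ 1, the system is UNSTABLE.
Need c > λ/μ = 23.8/4.3 = 5.53.
Minimum servers needed: c = 6.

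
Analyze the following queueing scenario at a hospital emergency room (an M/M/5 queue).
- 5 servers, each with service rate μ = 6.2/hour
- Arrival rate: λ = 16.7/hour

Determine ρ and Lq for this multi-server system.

Traffic intensity: ρ = λ/(cμ) = 16.7/(5×6.2) = 0.5387
Since ρ = 0.5387 < 1, system is stable.
Offered load a = λ/μ = cρ = 16.7/6.2 = 2.6935
P₀ = [ Σₙ₌₀^4 aⁿ/n! + a^5/(5!(1-ρ)) ]⁻¹
Σ = a^0/0! + a^1/1! + a^2/2! + a^3/3! + a^4/4! = 1.00000 + 2.69355 + 3.62760 + 3.25704 + 2.19325 = 12.7714
a^5/(5!(1-ρ)) = 141.7829/(120 × 0.4613) = 2.5613
P₀ = 1/(12.7714 + 2.5613) = 0.06522
Lq = P₀·a^5·ρ / (5!(1-ρ)²) = 0.06522 × 141.7829 × 0.5387 / (120 × 0.2128) = 0.1951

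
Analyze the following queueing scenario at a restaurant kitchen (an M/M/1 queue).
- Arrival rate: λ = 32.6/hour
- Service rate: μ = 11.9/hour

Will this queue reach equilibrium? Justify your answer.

Stability requires ρ = λ/(cμ) < 1
ρ = 32.6/(1 × 11.9) = 32.6/11.90 = 2.7395
Since 2.7395 ≥ 1, the system is UNSTABLE.
Queue grows without bound. Need μ > λ = 32.6.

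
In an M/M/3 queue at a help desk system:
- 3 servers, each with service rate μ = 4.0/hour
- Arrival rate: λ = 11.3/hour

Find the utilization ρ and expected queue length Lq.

Traffic intensity: ρ = λ/(cμ) = 11.3/(3×4.0) = 0.9417
Since ρ = 0.9417 < 1, system is stable.
Offered load a = λ/μ = cρ = 11.3/4.0 = 2.8250
P₀ = [ Σₙ₌₀^2 aⁿ/n! + a^3/(3!(1-ρ)) ]⁻¹
Σ = a^0/0! + a^1/1! + a^2/2! = 1.0000 + 2.8250 + 3.9903 = 7.8153
a^3/(3!(1-ρ)) = 22.545266/(6 × 0.058333333) = 64.4150
P₀ = 1/(7.8153 + 64.4150) = 0.01384
Lq = P₀·a^3·ρ / (3!(1-ρ)²) = 0.0138446 × 22.5453 × 0.941667 / (6 × 0.00340278) = 14.3962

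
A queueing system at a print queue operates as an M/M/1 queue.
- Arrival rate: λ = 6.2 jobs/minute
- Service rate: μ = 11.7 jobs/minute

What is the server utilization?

Server utilization: ρ = λ/μ
ρ = 6.2/11.7 = 0.5299
The server is busy 52.99% of the time.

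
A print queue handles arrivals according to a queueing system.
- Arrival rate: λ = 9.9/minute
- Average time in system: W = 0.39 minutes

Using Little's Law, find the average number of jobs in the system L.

Little's Law: L = λW
L = 9.9 × 0.39 = 3.8610 jobs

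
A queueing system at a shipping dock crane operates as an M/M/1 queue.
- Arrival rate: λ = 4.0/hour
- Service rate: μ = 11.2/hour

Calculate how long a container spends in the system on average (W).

First, compute utilization: ρ = λ/μ = 4.0/11.2 = 0.3571
For M/M/1: W = 1/(μ-λ)
W = 1/(11.2-4.0) = 1/7.20
W = 0.1389 hours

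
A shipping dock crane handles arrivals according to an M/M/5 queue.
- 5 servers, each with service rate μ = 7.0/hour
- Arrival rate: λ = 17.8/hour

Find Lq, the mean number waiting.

Traffic intensity: ρ = λ/(cμ) = 17.8/(5×7.0) = 0.5086
Since ρ = 0.5086 < 1, system is stable.
Offered load a = λ/μ = cρ = 17.8/7.0 = 2.5429
P₀ = [ Σₙ₌₀^4 aⁿ/n! + a^5/(5!(1-ρ)) ]⁻¹
Σ = a^0/0! + a^1/1! + a^2/2! + a^3/3! + a^4/4! = 1.00000 + 2.54286 + 3.23306 + 2.74040 + 1.74211 = 11.2584
a^5/(5!(1-ρ)) = 106.3187/(120 × 0.49143) = 1.8029
P₀ = 1/(11.2584 + 1.8029) = 0.07656
Lq = P₀·a^5·ρ / (5!(1-ρ)²) = 0.076562 × 106.3187 × 0.50857 / (120 × 0.24150) = 0.1428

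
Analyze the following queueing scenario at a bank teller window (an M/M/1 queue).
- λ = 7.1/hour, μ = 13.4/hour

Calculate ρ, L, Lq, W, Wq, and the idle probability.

Step 1: ρ = λ/μ = 7.1/13.4 = 0.5299
Step 2: L = λ/(μ-λ) = 7.1/6.30 = 1.1270
Step 3: Lq = λ²/(μ(μ-λ)) = 50.41/(13.4×6.30) = 0.5971
Step 4: W = 1/(μ-λ) = 1/6.30 = 0.15873
Step 5: Wq = λ/(μ(μ-λ)) = 7.1/(13.4×6.30) = 0.08410
Step 6: P(0) = 1-ρ = 0.4701
Verify: L = λW = 7.1×0.15873 = 1.1270 ✔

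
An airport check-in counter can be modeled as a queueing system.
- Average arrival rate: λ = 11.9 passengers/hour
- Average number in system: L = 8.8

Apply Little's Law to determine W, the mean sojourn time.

Little's Law: L = λW, so W = L/λ
W = 8.8/11.9 = 0.7395 hours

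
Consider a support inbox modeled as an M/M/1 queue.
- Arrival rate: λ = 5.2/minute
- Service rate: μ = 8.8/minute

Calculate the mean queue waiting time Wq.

First, compute utilization: ρ = λ/μ = 5.2/8.8 = 0.5909
For M/M/1: Wq = λ/(μ(μ-λ))
Wq = 5.2/(8.8 × (8.8-5.2))
Wq = 5.2/(8.8 × 3.60)
Wq = 0.1641 minutes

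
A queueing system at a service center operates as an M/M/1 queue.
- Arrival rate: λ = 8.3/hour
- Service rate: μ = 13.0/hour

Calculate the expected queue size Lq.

ρ = λ/μ = 8.3/13.0 = 0.6385
For M/M/1: Lq = λ²/(μ(μ-λ))
Lq = 68.89/(13.0 × 4.70)
Lq = 1.1275 customers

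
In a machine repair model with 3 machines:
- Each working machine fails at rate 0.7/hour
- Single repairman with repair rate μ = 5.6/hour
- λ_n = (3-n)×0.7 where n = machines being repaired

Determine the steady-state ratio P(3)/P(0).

P(3)/P(0) = ∏_{i=0}^{3-1} λ_i/μ_{i+1}
= (3-0)×0.7/5.6 × (3-1)×0.7/5.6 × (3-2)×0.7/5.6
= 0.01172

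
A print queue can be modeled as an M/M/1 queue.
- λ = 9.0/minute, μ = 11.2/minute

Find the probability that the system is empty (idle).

ρ = λ/μ = 9.0/11.2 = 0.8036
P(0) = 1 - ρ = 1 - 0.8036 = 0.1964
The server is idle 19.64% of the time.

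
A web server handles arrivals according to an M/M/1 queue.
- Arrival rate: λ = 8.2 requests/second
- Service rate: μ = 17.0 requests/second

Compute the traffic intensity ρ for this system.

Server utilization: ρ = λ/μ
ρ = 8.2/17.0 = 0.4824
The server is busy 48.24% of the time.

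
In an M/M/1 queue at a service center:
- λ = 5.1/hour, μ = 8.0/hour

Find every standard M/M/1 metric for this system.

Step 1: ρ = λ/μ = 5.1/8.0 = 0.6375
Step 2: L = λ/(μ-λ) = 5.1/2.90 = 1.7586
Step 3: Lq = λ²/(μ(μ-λ)) = 26.01/(8.0×2.90) = 1.1211
Step 4: W = 1/(μ-λ) = 1/2.90 = 0.34483
Step 5: Wq = λ/(μ(μ-λ)) = 5.1/(8.0×2.90) = 0.2198
Step 6: P(0) = 1-ρ = 0.3625
Verify: L = λW = 5.1×0.34483 = 1.7586 ✔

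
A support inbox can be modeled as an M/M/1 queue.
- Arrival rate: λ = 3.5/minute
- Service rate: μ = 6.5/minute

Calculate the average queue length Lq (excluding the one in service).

ρ = λ/μ = 3.5/6.5 = 0.5385
For M/M/1: Lq = λ²/(μ(μ-λ))
Lq = 12.25/(6.5 × 3.00)
Lq = 0.6282 emails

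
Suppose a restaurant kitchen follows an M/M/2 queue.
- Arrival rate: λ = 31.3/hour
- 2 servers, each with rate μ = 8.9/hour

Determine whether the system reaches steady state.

Stability requires ρ = λ/(cμ) < 1
ρ = 31.3/(2 × 8.9) = 31.3/17.80 = 1.7584
Since 1.7584 ≥ 1, the system is UNSTABLE.
Need c > λ/μ = 31.3/8.9 = 3.52.
Minimum servers needed: c = 4.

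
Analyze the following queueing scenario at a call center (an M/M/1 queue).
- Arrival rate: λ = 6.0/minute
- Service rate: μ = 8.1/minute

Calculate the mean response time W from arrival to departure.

First, compute utilization: ρ = λ/μ = 6.0/8.1 = 0.7407
For M/M/1: W = 1/(μ-λ)
W = 1/(8.1-6.0) = 1/2.10
W = 0.4762 minutes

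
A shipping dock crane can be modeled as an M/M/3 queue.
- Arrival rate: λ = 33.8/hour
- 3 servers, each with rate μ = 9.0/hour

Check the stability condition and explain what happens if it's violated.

Stability requires ρ = λ/(cμ) < 1
ρ = 33.8/(3 × 9.0) = 33.8/27.00 = 1.2519
Since 1.2519 ≥ 1, the system is UNSTABLE.
Need c > λ/μ = 33.8/9.0 = 3.76.
Minimum servers needed: c = 4.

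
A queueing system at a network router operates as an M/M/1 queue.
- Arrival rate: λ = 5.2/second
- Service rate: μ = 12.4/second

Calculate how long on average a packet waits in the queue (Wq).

First, compute utilization: ρ = λ/μ = 5.2/12.4 = 0.4194
For M/M/1: Wq = λ/(μ(μ-λ))
Wq = 5.2/(12.4 × (12.4-5.2))
Wq = 5.2/(12.4 × 7.20)
Wq = 0.05824 seconds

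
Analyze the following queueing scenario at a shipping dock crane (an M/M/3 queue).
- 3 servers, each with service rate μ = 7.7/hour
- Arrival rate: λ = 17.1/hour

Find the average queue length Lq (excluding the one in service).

Traffic intensity: ρ = λ/(cμ) = 17.1/(3×7.7) = 0.7403
Since ρ = 0.7403 < 1, system is stable.
Offered load a = λ/μ = cρ = 17.1/7.7 = 2.2208
P₀ = [ Σₙ₌₀^2 aⁿ/n! + a^3/(3!(1-ρ)) ]⁻¹
Σ = a^0/0! + a^1/1! + a^2/2! = 1.0000 + 2.2208 + 2.4659 = 5.6867
a^3/(3!(1-ρ)) = 10.9526/(6 × 0.25974) = 7.0279
P₀ = 1/(5.6867 + 7.0279) = 0.07865
Lq = P₀·a^3·ρ / (3!(1-ρ)²) = 0.07865 × 10.9526 × 0.7403 / (6 × 0.06747) = 1.5753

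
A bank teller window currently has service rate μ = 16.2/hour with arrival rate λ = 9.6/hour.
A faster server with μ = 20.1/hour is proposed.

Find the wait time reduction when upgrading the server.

System 1: ρ₁ = 9.6/16.2 = 0.5926, W₁ = 1/(16.2-9.6) = 0.1515
System 2: ρ₂ = 9.6/20.1 = 0.4776, W₂ = 1/(20.1-9.6) = 0.09524
Improvement: (W₁-W₂)/W₁ = (0.1515-0.09524)/0.1515 = 37.14%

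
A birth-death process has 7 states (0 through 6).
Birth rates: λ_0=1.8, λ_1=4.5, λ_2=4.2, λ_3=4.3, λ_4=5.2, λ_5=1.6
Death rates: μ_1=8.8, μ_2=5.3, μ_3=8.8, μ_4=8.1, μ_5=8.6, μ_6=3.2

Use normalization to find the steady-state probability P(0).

Ratios P(n)/P(0) = (λ₀···λₙ₋₁)/(μ₁···μₙ):
P(1)/P(0) = (1.8)/(8.8) = 0.2045
P(2)/P(0) = (1.8×4.5)/(8.8×5.3) = 0.1737
P(3)/P(0) = (1.8×4.5×4.2)/(8.8×5.3×8.8) = 0.08289
P(4)/P(0) = (1.8×4.5×4.2×4.3)/(8.8×5.3×8.8×8.1) = 0.04400
P(5)/P(0) = (1.8×4.5×4.2×4.3×5.2)/(8.8×5.3×8.8×8.1×8.6) = 0.02661
P(6)/P(0) = (1.8×4.5×4.2×4.3×5.2×1.6)/(8.8×5.3×8.8×8.1×8.6×3.2) = 0.01330

Normalization: ∑ P(n) = 1
P(0) × (1.0000 + 0.2045 + 0.1737 + 0.08289 + 0.04400 + 0.02661 + 0.01330) = 1
P(0) × 1.5450 = 1
P(0) = 1/1.5450 = 0.6472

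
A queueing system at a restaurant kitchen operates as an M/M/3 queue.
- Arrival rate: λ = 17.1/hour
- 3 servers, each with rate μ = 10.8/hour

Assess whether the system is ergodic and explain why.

Stability requires ρ = λ/(cμ) < 1
ρ = 17.1/(3 × 10.8) = 17.1/32.40 = 0.5278
Since 0.5278 < 1, the system is STABLE.
The servers are busy 52.78% of the time.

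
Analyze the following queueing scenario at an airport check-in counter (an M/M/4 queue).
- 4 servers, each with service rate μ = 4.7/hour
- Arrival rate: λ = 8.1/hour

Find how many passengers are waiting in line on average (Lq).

Traffic intensity: ρ = λ/(cμ) = 8.1/(4×4.7) = 0.4309
Since ρ = 0.4309 < 1, system is stable.
Offered load a = λ/μ = cρ = 8.1/4.7 = 1.7234
P₀ = [ Σₙ₌₀^3 aⁿ/n! + a^4/(4!(1-ρ)) ]⁻¹
Σ = a^0/0! + a^1/1! + a^2/2! + a^3/3! = 1.0000 + 1.7234 + 1.4851 + 0.8531 = 5.0616
a^4/(4!(1-ρ)) = 8.8216/(24 × 0.56915) = 0.6458
P₀ = 1/(5.0616 + 0.6458) = 0.1752
Lq = P₀·a^4·ρ / (4!(1-ρ)²) = 0.17521 × 8.8216 × 0.43085 / (24 × 0.32393) = 0.08566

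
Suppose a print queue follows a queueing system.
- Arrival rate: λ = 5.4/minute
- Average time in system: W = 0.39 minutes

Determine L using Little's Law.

Little's Law: L = λW
L = 5.4 × 0.39 = 2.1060 jobs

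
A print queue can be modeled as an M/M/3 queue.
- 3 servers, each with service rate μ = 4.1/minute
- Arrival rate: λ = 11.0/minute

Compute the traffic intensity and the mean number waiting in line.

Traffic intensity: ρ = λ/(cμ) = 11.0/(3×4.1) = 0.8943
Since ρ = 0.8943 < 1, system is stable.
Offered load a = λ/μ = cρ = 11.0/4.1 = 2.6829
P₀ = [ Σₙ₌₀^2 aⁿ/n! + a^3/(3!(1-ρ)) ]⁻¹
Σ = a^0/0! + a^1/1! + a^2/2! = 1.00000 + 2.68293 + 3.59905 = 7.2820
a^3/(3!(1-ρ)) = 19.31197/(6 × 0.1056911) = 30.4535
P₀ = 1/(7.2820 + 30.4535) = 0.02650
Lq = P₀·a^3·ρ / (3!(1-ρ)²) = 0.0265003 × 19.3120 × 0.894309 / (6 × 0.0111706) = 6.8287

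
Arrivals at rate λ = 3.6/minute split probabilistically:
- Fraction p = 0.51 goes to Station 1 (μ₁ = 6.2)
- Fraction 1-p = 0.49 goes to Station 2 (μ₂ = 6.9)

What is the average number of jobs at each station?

Effective rates: λ₁ = 3.6×0.51 = 1.836, λ₂ = 3.6×0.49 = 1.764
Station 1: ρ₁ = 1.836/6.2 = 0.2961, L₁ = ρ₁/(1-ρ₁) = 0.2961/(1-0.2961) = 0.4207
Station 2: ρ₂ = 1.764/6.9 = 0.2557, L₂ = ρ₂/(1-ρ₂) = 0.2557/(1-0.2557) = 0.3435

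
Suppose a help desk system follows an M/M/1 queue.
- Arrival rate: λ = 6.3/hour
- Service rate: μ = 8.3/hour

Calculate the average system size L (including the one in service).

ρ = λ/μ = 6.3/8.3 = 0.7590
For M/M/1: L = λ/(μ-λ)
L = 6.3/(8.3-6.3) = 6.3/2.00
L = 3.1500 tickets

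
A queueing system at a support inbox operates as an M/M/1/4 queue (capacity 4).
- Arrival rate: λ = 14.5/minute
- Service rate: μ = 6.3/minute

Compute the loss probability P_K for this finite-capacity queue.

ρ = λ/μ = 14.5/6.3 = 2.3016
P₀ = (1-ρ)/(1-ρ^(K+1)) = (1-2.3016)/(1-2.3016^5) = -1.3016/-63.5876 = 0.02047
P_K = P₀×ρ^K = 0.02047 × 2.3016^4 = 0.02047 × 28.0621 = 0.5744
Blocking probability = 57.44%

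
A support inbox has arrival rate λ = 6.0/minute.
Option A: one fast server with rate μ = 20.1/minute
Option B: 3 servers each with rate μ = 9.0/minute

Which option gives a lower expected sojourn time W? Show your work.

Option A: single server μ = 20.1 (M/M/1)
  ρ_A = 6.0/20.1 = 0.2985
  W_A = 1/(μ-λ) = 1/(20.1-6.0) = 1/14.10 = 0.07092

Option B: 3 servers μ = 9.0 (M/M/3)
  ρ_B = λ/(cμ) = 6.0/(3×9.0) = 0.2222
  Offered load a = λ/μ = cρ = 6.0/9.0 = 0.6667
  P₀ = [ Σₙ₌₀^2 aⁿ/n! + a^3/(3!(1-ρ)) ]⁻¹
  Σ = a^0/0! + a^1/1! + a^2/2! = 1.0000 + 0.6667 + 0.2222 = 1.8889
  a^3/(3!(1-ρ)) = 0.2963/(6 × 0.7778) = 0.06349
  P₀ = 1/(1.8889 + 0.06349) = 0.5122
  Lq = P₀·a^3·ρ / (3!(1-ρ)²) = 0.51220 × 0.29630 × 0.22222 / (6 × 0.60494) = 0.009292
  Wq_B = Lq/λ = 0.0092915/6.0 = 0.0015486
  W_B = Wq_B + 1/μ = 0.0015486 + 0.11111 = 0.1127

Since W_A = 0.07092 < W_B = 0.1127, Option A (single fast server) has the shorter time in system.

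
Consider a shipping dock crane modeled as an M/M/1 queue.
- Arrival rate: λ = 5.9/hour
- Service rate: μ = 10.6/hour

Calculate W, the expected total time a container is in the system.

First, compute utilization: ρ = λ/μ = 5.9/10.6 = 0.5566
For M/M/1: W = 1/(μ-λ)
W = 1/(10.6-5.9) = 1/4.70
W = 0.2128 hours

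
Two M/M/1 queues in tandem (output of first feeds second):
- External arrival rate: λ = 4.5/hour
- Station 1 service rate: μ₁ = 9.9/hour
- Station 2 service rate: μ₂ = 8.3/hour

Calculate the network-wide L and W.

By Jackson's theorem, each station behaves as independent M/M/1.
Station 1: ρ₁ = 4.5/9.9 = 0.4545, L₁ = ρ₁/(1-ρ₁) = λ/(μ₁-λ) = 4.5/5.40 = 0.8333
Station 2: ρ₂ = 4.5/8.3 = 0.5422, L₂ = ρ₂/(1-ρ₂) = λ/(μ₂-λ) = 4.5/3.80 = 1.1842
Total: L = L₁ + L₂ = 0.8333 + 1.1842 = 2.0175
W = L/λ = 2.0175/4.5 = 0.4483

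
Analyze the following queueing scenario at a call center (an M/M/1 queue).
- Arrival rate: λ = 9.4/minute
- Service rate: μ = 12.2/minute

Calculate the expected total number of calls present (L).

ρ = λ/μ = 9.4/12.2 = 0.7705
For M/M/1: L = λ/(μ-λ)
L = 9.4/(12.2-9.4) = 9.4/2.80
L = 3.3571 calls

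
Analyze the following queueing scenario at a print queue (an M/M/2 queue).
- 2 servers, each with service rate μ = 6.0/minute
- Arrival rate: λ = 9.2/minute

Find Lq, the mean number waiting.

Traffic intensity: ρ = λ/(cμ) = 9.2/(2×6.0) = 0.7667
Since ρ = 0.7667 < 1, system is stable.
Offered load a = λ/μ = cρ = 9.2/6.0 = 1.5333
P₀ = [ Σₙ₌₀^1 aⁿ/n! + a^2/(2!(1-ρ)) ]⁻¹
Σ = a^0/0! + a^1/1! = 1.0000 + 1.5333 = 2.5333
a^2/(2!(1-ρ)) = 2.3511/(2 × 0.23333) = 5.0381
P₀ = 1/(2.5333 + 5.0381) = 0.1321
Lq = P₀·a^2·ρ / (2!(1-ρ)²) = 0.132075 × 2.35111 × 0.766667 / (2 × 0.0544444) = 2.1863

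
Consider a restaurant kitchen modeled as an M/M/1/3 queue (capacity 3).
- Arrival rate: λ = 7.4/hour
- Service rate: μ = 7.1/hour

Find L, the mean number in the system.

ρ = λ/μ = 7.4/7.1 = 1.04225
P₀ = (1-ρ)/(1-ρ^(K+1)) = (1-1.04225)/(1-1.04225^4) = -0.04225/-0.1800 = 0.2347
P_K = P₀×ρ^K = 0.2347 × 1.04225^3 = 0.2347 × 1.1322 = 0.2657
L = ρ[1 - (K+1)ρ^K + Kρ^(K+1)] / [(1-ρ)(1-ρ^(K+1))]
L = 1.04225 × (1 - 4×1.1321806 + 3×1.1800152) / ((1 - 1.04225) × (1 - 1.1800152)) = 1.5517 orders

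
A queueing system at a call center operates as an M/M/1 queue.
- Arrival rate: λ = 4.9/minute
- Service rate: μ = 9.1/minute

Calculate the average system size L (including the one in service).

ρ = λ/μ = 4.9/9.1 = 0.5385
For M/M/1: L = λ/(μ-λ)
L = 4.9/(9.1-4.9) = 4.9/4.20
L = 1.1667 calls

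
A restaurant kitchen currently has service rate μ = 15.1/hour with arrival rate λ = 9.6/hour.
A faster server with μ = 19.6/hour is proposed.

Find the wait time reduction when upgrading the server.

System 1: ρ₁ = 9.6/15.1 = 0.6358, W₁ = 1/(15.1-9.6) = 0.18182
System 2: ρ₂ = 9.6/19.6 = 0.4898, W₂ = 1/(19.6-9.6) = 0.10000
Improvement: (W₁-W₂)/W₁ = (0.18182-0.10000)/0.18182 = 45.00%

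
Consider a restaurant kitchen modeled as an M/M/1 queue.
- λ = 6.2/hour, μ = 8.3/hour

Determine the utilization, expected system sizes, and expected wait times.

Step 1: ρ = λ/μ = 6.2/8.3 = 0.7470
Step 2: L = λ/(μ-λ) = 6.2/2.10 = 2.9524
Step 3: Lq = λ²/(μ(μ-λ)) = 38.44/(8.3×2.10) = 2.2054
Step 4: W = 1/(μ-λ) = 1/2.10 = 0.4762
Step 5: Wq = λ/(μ(μ-λ)) = 6.2/(8.3×2.10) = 0.3557
Step 6: P(0) = 1-ρ = 0.2530
Verify: L = λW = 6.2×0.4762 = 2.9524 ✔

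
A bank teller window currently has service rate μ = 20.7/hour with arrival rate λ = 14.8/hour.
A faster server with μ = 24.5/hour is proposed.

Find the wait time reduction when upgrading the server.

System 1: ρ₁ = 14.8/20.7 = 0.7150, W₁ = 1/(20.7-14.8) = 0.16949
System 2: ρ₂ = 14.8/24.5 = 0.6041, W₂ = 1/(24.5-14.8) = 0.10309
Improvement: (W₁-W₂)/W₁ = (0.16949-0.10309)/0.16949 = 39.18%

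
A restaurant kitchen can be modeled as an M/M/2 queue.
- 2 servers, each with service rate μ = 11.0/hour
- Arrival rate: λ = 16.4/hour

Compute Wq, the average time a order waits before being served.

Traffic intensity: ρ = λ/(cμ) = 16.4/(2×11.0) = 0.7455
Since ρ = 0.7455 < 1, system is stable.
Offered load a = λ/μ = cρ = 16.4/11.0 = 1.4909
P₀ = [ Σₙ₌₀^1 aⁿ/n! + a^2/(2!(1-ρ)) ]⁻¹
Σ = a^0/0! + a^1/1! = 1.0000 + 1.4909 = 2.4909
a^2/(2!(1-ρ)) = 2.22281/(2 × 0.254545) = 4.3662
P₀ = 1/(2.4909 + 4.3662) = 0.1458
Lq = P₀·a^2·ρ / (2!(1-ρ)²) = 0.14583 × 2.2228 × 0.74545 / (2 × 0.064793) = 1.8647
Wq = Lq/λ = 1.8647/16.4 = 0.1137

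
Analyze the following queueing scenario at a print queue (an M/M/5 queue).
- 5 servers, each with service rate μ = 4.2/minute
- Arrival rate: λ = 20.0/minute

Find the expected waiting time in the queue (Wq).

Traffic intensity: ρ = λ/(cμ) = 20.0/(5×4.2) = 0.9524
Since ρ = 0.9524 < 1, system is stable.
Offered load a = λ/μ = cρ = 20.0/4.2 = 4.7619
P₀ = [ Σₙ₌₀^4 aⁿ/n! + a^5/(5!(1-ρ)) ]⁻¹
Σ = a^0/0! + a^1/1! + a^2/2! + a^3/3! + a^4/4! = 1.0000 + 4.7619 + 11.3379 + 17.9966 + 21.4245 = 56.5209
a^5/(5!(1-ρ)) = 2448.5193/(120 × 0.04761905) = 428.4909
P₀ = 1/(56.5209 + 428.4909) = 0.002062
Lq = P₀·a^5·ρ / (5!(1-ρ)²) = 0.002061805 × 2448.5193 × 0.9523810 / (120 × 0.002267574) = 17.6693
Wq = Lq/λ = 17.6693/20.0 = 0.8835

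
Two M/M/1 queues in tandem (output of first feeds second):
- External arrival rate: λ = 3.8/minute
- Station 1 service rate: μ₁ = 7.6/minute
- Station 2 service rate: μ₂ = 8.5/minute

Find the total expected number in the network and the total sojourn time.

By Jackson's theorem, each station behaves as independent M/M/1.
Station 1: ρ₁ = 3.8/7.6 = 0.5000, L₁ = ρ₁/(1-ρ₁) = λ/(μ₁-λ) = 3.8/3.80 = 1.0000
Station 2: ρ₂ = 3.8/8.5 = 0.4471, L₂ = ρ₂/(1-ρ₂) = λ/(μ₂-λ) = 3.8/4.70 = 0.8085
Total: L = L₁ + L₂ = 1.0000 + 0.8085 = 1.8085
W = L/λ = 1.8085/3.8 = 0.4759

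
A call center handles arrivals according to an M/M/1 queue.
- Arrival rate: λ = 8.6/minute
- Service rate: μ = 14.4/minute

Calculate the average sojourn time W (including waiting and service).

First, compute utilization: ρ = λ/μ = 8.6/14.4 = 0.5972
For M/M/1: W = 1/(μ-λ)
W = 1/(14.4-8.6) = 1/5.80
W = 0.1724 minutes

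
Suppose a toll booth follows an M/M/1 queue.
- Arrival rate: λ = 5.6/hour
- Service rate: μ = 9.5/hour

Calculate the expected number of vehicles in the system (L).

ρ = λ/μ = 5.6/9.5 = 0.5895
For M/M/1: L = λ/(μ-λ)
L = 5.6/(9.5-5.6) = 5.6/3.90
L = 1.4359 vehicles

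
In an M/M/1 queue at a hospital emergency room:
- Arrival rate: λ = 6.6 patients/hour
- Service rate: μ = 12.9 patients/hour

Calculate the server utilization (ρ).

Server utilization: ρ = λ/μ
ρ = 6.6/12.9 = 0.5116
The server is busy 51.16% of the time.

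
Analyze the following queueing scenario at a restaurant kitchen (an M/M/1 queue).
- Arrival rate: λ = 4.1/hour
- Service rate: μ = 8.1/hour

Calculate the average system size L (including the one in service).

ρ = λ/μ = 4.1/8.1 = 0.5062
For M/M/1: L = λ/(μ-λ)
L = 4.1/(8.1-4.1) = 4.1/4.00
L = 1.0250 orders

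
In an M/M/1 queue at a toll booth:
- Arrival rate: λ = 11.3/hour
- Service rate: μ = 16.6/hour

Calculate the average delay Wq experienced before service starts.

First, compute utilization: ρ = λ/μ = 11.3/16.6 = 0.6807
For M/M/1: Wq = λ/(μ(μ-λ))
Wq = 11.3/(16.6 × (16.6-11.3))
Wq = 11.3/(16.6 × 5.30)
Wq = 0.1284 hours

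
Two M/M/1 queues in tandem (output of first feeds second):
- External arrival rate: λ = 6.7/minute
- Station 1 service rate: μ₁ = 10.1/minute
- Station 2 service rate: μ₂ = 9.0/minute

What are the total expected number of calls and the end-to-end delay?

By Jackson's theorem, each station behaves as independent M/M/1.
Station 1: ρ₁ = 6.7/10.1 = 0.6634, L₁ = ρ₁/(1-ρ₁) = λ/(μ₁-λ) = 6.7/3.40 = 1.9706
Station 2: ρ₂ = 6.7/9.0 = 0.7444, L₂ = ρ₂/(1-ρ₂) = λ/(μ₂-λ) = 6.7/2.30 = 2.9130
Total: L = L₁ + L₂ = 1.9706 + 2.9130 = 4.8836
W = L/λ = 4.8836/6.7 = 0.7289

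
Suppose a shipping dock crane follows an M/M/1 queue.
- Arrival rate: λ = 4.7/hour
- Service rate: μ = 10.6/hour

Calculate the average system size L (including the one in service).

ρ = λ/μ = 4.7/10.6 = 0.4434
For M/M/1: L = λ/(μ-λ)
L = 4.7/(10.6-4.7) = 4.7/5.90
L = 0.7966 containers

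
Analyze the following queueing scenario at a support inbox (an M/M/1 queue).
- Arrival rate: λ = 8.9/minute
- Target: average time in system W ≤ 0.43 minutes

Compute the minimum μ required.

For M/M/1: W = 1/(μ-λ)
Need W ≤ 0.43, so 1/(μ-λ) ≤ 0.43
μ - λ ≥ 1/0.43 = 2.3256
μ ≥ 8.9 + 2.3256 = 11.2256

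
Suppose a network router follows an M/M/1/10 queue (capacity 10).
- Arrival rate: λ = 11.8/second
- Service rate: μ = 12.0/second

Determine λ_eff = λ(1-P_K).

ρ = λ/μ = 11.8/12.0 = 0.98333
P₀ = (1-ρ)/(1-ρ^(K+1)) = (1-0.98333)/(1-0.98333^11) = 0.016670/0.16883 = 0.09874
P_K = P₀×ρ^K = 0.09874 × 0.98333^10 = 0.09874 × 0.8453 = 0.08346
λ_eff = λ(1-P_K) = 11.8 × (1 - 0.083464) = 11.8 × 0.916536 = 10.8151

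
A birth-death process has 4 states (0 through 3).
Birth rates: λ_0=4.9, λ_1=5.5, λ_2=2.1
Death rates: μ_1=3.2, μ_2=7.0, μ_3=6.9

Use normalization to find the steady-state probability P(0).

Ratios P(n)/P(0) = (λ₀···λₙ₋₁)/(μ₁···μₙ):
P(1)/P(0) = (4.9)/(3.2) = 1.5312
P(2)/P(0) = (4.9×5.5)/(3.2×7.0) = 1.2031
P(3)/P(0) = (4.9×5.5×2.1)/(3.2×7.0×6.9) = 0.3662

Normalization: ∑ P(n) = 1
P(0) × (1.0000 + 1.5312 + 1.2031 + 0.3662) = 1
P(0) × 4.1005 = 1
P(0) = 1/4.1005 = 0.2439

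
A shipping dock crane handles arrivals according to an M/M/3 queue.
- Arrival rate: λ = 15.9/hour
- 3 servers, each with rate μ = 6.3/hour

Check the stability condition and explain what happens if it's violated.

Stability requires ρ = λ/(cμ) < 1
ρ = 15.9/(3 × 6.3) = 15.9/18.90 = 0.8413
Since 0.8413 < 1, the system is STABLE.
The servers are busy 84.13% of the time.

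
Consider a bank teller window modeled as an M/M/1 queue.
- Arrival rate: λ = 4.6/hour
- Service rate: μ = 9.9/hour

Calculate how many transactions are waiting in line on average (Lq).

ρ = λ/μ = 4.6/9.9 = 0.4646
For M/M/1: Lq = λ²/(μ(μ-λ))
Lq = 21.16/(9.9 × 5.30)
Lq = 0.4033 transactions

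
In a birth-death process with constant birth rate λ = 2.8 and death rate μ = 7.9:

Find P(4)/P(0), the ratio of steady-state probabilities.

For constant rates: P(n)/P(0) = (λ/μ)^n
P(4)/P(0) = (2.8/7.9)^4 = 0.3544^4 = 0.01578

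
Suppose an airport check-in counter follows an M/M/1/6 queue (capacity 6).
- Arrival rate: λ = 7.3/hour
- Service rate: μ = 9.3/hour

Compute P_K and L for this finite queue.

ρ = λ/μ = 7.3/9.3 = 0.784946
P₀ = (1-ρ)/(1-ρ^(K+1)) = (1-0.784946)/(1-0.784946^7) = 0.21505/0.81640 = 0.2634
P_K = P₀×ρ^K = 0.2634 × 0.784946^6 = 0.2634 × 0.2339 = 0.06161
Blocking probability P_6 = 0.06161 (6.16%)
L = ρ[1 - (K+1)ρ^K + Kρ^(K+1)] / [(1-ρ)(1-ρ^(K+1))]
L = 0.784946 × (1 - 7×0.233905 + 6×0.183602) / ((1 - 0.784946) × (1 - 0.183602)) = 2.0757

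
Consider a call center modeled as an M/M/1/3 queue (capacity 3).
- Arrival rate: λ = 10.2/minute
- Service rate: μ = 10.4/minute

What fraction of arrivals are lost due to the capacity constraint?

ρ = λ/μ = 10.2/10.4 = 0.98077
P₀ = (1-ρ)/(1-ρ^(K+1)) = (1-0.98077)/(1-0.98077^4) = 0.01923/0.07473 = 0.2573
P_K = P₀×ρ^K = 0.25733 × 0.98077^3 = 0.25733 × 0.94341 = 0.2428
Blocking probability = 24.28%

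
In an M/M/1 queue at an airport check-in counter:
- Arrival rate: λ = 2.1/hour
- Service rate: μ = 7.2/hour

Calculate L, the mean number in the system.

ρ = λ/μ = 2.1/7.2 = 0.2917
For M/M/1: L = λ/(μ-λ)
L = 2.1/(7.2-2.1) = 2.1/5.10
L = 0.4118 passengers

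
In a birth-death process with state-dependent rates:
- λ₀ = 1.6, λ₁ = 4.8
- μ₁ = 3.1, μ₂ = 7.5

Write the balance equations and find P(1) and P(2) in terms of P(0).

Balance equations:
State 0: λ₀P₀ = μ₁P₁ → P₁ = (λ₀/μ₁)P₀ = (1.6/3.1)P₀ = 0.5161P₀
State 1: P₂ = (λ₀λ₁)/(μ₁μ₂)P₀ = (1.6×4.8)/(3.1×7.5)P₀ = 0.3303P₀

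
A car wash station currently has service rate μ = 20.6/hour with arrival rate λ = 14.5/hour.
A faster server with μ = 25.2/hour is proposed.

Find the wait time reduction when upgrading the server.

System 1: ρ₁ = 14.5/20.6 = 0.7039, W₁ = 1/(20.6-14.5) = 0.16393
System 2: ρ₂ = 14.5/25.2 = 0.5754, W₂ = 1/(25.2-14.5) = 0.093458
Improvement: (W₁-W₂)/W₁ = (0.16393-0.093458)/0.16393 = 42.99%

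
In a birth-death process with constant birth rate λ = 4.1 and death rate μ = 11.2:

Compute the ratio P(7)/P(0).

For constant rates: P(n)/P(0) = (λ/μ)^n
P(7)/P(0) = (4.1/11.2)^7 = 0.366071^7 = 0.0008810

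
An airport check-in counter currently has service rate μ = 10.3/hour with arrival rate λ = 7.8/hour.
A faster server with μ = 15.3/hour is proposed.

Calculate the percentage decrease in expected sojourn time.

System 1: ρ₁ = 7.8/10.3 = 0.7573, W₁ = 1/(10.3-7.8) = 0.40000
System 2: ρ₂ = 7.8/15.3 = 0.5098, W₂ = 1/(15.3-7.8) = 0.13333
Improvement: (W₁-W₂)/W₁ = (0.40000-0.13333)/0.40000 = 66.67%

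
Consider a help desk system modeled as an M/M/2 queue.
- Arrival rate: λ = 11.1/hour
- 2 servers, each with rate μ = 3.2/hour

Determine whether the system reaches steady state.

Stability requires ρ = λ/(cμ) < 1
ρ = 11.1/(2 × 3.2) = 11.1/6.40 = 1.7344
Since 1.7344 ≥ 1, the system is UNSTABLE.
Need c > λ/μ = 11.1/3.2 = 3.47.
Minimum servers needed: c = 4.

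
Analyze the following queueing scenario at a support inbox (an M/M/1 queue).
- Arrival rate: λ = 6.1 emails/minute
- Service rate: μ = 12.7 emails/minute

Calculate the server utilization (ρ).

Server utilization: ρ = λ/μ
ρ = 6.1/12.7 = 0.4803
The server is busy 48.03% of the time.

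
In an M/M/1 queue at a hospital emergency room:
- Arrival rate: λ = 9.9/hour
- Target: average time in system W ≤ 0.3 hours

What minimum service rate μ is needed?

For M/M/1: W = 1/(μ-λ)
Need W ≤ 0.3, so 1/(μ-λ) ≤ 0.3
μ - λ ≥ 1/0.3 = 3.3333
μ ≥ 9.9 + 3.3333 = 13.2333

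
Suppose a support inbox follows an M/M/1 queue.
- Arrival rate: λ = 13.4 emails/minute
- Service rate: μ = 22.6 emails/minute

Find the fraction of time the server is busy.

Server utilization: ρ = λ/μ
ρ = 13.4/22.6 = 0.5929
The server is busy 59.29% of the time.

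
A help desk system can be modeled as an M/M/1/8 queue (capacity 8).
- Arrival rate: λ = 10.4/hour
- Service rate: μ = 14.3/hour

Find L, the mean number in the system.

ρ = λ/μ = 10.4/14.3 = 0.727273
P₀ = (1-ρ)/(1-ρ^(K+1)) = (1-0.727273)/(1-0.727273^9) = 0.2727/0.9431 = 0.2892
P_K = P₀×ρ^K = 0.28919 × 0.727273^8 = 0.28919 × 0.078267 = 0.02263
L = ρ[1 - (K+1)ρ^K + Kρ^(K+1)] / [(1-ρ)(1-ρ^(K+1))]
L = 0.727273 × (1 - 9×0.078267 + 8×0.056922) / ((1 - 0.727273) × (1 - 0.056922)) = 2.1235 tickets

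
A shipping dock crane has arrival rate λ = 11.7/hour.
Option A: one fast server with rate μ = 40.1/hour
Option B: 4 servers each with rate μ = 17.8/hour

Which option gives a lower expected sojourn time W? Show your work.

Option A: single server μ = 40.1 (M/M/1)
  ρ_A = 11.7/40.1 = 0.2918
  W_A = 1/(μ-λ) = 1/(40.1-11.7) = 1/28.40 = 0.03521

Option B: 4 servers μ = 17.8 (M/M/4)
  ρ_B = λ/(cμ) = 11.7/(4×17.8) = 0.1643
  Offered load a = λ/μ = cρ = 11.7/17.8 = 0.6573
  P₀ = [ Σₙ₌₀^3 aⁿ/n! + a^4/(4!(1-ρ)) ]⁻¹
  Σ = a^0/0! + a^1/1! + a^2/2! + a^3/3! = 1.0000 + 0.65730 + 0.21602 + 0.047331 = 1.9207
  a^4/(4!(1-ρ)) = 0.18667/(24 × 0.83567) = 0.009307
  P₀ = 1/(1.9207 + 0.009307) = 0.5181
  Lq = P₀·a^4·ρ / (4!(1-ρ)²) = 0.51814 × 0.18667 × 0.16433 / (24 × 0.69835) = 0.0009483
  Wq_B = Lq/λ = 0.0009483/11.7 = 0.00008105
  W_B = Wq_B + 1/μ = 0.00008105 + 0.05618 = 0.05626

Since W_A = 0.03521 < W_B = 0.05626, Option A (single fast server) has the shorter time in system.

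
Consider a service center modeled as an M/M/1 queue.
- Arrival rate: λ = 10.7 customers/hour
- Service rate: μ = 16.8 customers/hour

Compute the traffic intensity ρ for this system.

Server utilization: ρ = λ/μ
ρ = 10.7/16.8 = 0.6369
The server is busy 63.69% of the time.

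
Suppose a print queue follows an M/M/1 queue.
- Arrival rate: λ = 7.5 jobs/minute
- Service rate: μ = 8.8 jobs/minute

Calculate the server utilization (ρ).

Server utilization: ρ = λ/μ
ρ = 7.5/8.8 = 0.8523
The server is busy 85.23% of the time.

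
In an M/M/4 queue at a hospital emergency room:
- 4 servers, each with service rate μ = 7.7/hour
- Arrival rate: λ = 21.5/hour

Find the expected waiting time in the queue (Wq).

Traffic intensity: ρ = λ/(cμ) = 21.5/(4×7.7) = 0.6981
Since ρ = 0.6981 < 1, system is stable.
Offered load a = λ/μ = cρ = 21.5/7.7 = 2.7922
P₀ = [ Σₙ₌₀^3 aⁿ/n! + a^4/(4!(1-ρ)) ]⁻¹
Σ = a^0/0! + a^1/1! + a^2/2! + a^3/3! = 1.0000 + 2.7922 + 3.8982 + 3.6282 = 11.3186
a^4/(4!(1-ρ)) = 60.7842/(24 × 0.301948) = 8.3878
P₀ = 1/(11.3186 + 8.3878) = 0.05074
Lq = P₀·a^4·ρ / (4!(1-ρ)²) = 0.05074 × 60.7842 × 0.6981 / (24 × 0.09117) = 0.9840
Wq = Lq/λ = 0.9840/21.5 = 0.04577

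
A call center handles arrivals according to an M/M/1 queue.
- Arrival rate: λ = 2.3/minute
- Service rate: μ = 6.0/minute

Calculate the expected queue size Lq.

ρ = λ/μ = 2.3/6.0 = 0.3833
For M/M/1: Lq = λ²/(μ(μ-λ))
Lq = 5.29/(6.0 × 3.70)
Lq = 0.2383 calls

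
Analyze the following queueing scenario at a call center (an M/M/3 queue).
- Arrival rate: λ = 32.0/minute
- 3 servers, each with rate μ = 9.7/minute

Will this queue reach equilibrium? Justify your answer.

Stability requires ρ = λ/(cμ) < 1
ρ = 32.0/(3 × 9.7) = 32.0/29.10 = 1.0997
Since 1.0997 ≥ 1, the system is UNSTABLE.
Need c > λ/μ = 32.0/9.7 = 3.30.
Minimum servers needed: c = 4.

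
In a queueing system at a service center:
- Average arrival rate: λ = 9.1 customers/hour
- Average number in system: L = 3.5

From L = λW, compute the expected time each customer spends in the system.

Little's Law: L = λW, so W = L/λ
W = 3.5/9.1 = 0.3846 hours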